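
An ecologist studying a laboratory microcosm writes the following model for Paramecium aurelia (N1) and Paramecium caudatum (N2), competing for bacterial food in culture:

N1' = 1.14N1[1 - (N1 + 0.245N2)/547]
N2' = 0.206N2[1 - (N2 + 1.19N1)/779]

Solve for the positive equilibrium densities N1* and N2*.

Setting both brackets to zero gives the nullclines N1 + 0.245N2 = 547 and 1.19N1 + N2 = 779.
Substituting N2 = 779 - 1.19N1 into the first: N1(1 - 0.245·1.19) = 547 - 0.245·779.
So N1* = 356/0.708 = 503, and then N2* = 779 - 1.19·503 = 181.

N1* ≈ 503, N2* ≈ 181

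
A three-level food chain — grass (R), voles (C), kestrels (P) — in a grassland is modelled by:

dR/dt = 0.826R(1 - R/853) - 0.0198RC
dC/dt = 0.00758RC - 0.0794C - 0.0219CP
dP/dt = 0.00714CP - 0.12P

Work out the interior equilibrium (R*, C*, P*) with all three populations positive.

R* ≈ 509, C* ≈ 16.8, P* ≈ 173

From dP/dt = 0: 0.00714C* = 0.12, so C* = 16.8.
From dR/dt = 0: 0.826(1 - R*/853) = 0.0198·16.8, giving R* = 853·(1 - 0.403) = 509.
From dC/dt = 0: 0.00758·509 - 0.0794 = 0.0219P*, so P* = 3.78/0.0219 = 173.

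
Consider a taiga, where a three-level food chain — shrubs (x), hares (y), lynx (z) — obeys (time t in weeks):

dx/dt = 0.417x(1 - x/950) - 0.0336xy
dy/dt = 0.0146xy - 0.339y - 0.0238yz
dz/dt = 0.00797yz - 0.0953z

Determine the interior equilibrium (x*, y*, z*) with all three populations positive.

x* ≈ 34.7, y* ≈ 12, z* ≈ 7.05

From dz/dt = 0: 0.00797y* = 0.0953, so y* = 12.
From dx/dt = 0: 0.417(1 - x*/950) = 0.0336·12, giving x* = 950·(1 - 0.963) = 34.7.
From dy/dt = 0: 0.0146·34.7 - 0.339 = 0.0238z*, so z* = 0.168/0.0238 = 7.05.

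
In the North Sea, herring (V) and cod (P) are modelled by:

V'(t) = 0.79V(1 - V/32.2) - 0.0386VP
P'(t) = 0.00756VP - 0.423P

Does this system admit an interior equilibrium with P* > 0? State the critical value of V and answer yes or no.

The predator equation gives dP/dt > 0 only when V > 0.423/0.00756 = 56.
Without the predator, V → K = 32.2. Since 32.2 < 56, the predator cannot invade.

Threshold V = 56; K < 56, so no, the predator goes extinct.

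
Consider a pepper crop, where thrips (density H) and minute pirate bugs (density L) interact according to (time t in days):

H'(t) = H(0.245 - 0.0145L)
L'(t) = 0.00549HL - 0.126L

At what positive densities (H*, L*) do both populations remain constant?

H* ≈ 23, L* ≈ 16.9

Set dL/dt = 0 with L > 0: 0.00549H - 0.126 = 0, so H* = 0.126/0.00549 = 23.
Set dH/dt = 0 with H > 0: 0.245 - 0.0145L = 0, so L* = 0.245/0.0145 = 16.9.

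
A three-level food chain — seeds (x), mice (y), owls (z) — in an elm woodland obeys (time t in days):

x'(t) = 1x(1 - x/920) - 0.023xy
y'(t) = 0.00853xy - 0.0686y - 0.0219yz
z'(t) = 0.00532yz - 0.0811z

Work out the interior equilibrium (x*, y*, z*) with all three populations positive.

x* ≈ 597, y* ≈ 15.2, z* ≈ 230

From dz/dt = 0: 0.00532y* = 0.0811, so y* = 15.2.
From dx/dt = 0: 1(1 - x*/920) = 0.023·15.2, giving x* = 920·(1 - 0.351) = 597.
From dy/dt = 0: 0.00853·597 - 0.0686 = 0.0219z*, so z* = 5.03/0.0219 = 230.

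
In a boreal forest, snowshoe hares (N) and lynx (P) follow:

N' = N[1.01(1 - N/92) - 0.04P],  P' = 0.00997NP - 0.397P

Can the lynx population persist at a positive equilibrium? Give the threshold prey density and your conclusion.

The predator equation gives dP/dt > 0 only when N > 0.397/0.00997 = 39.8.
Without the predator, N → K = 92. Since 92 > 39.8, the predator can invade and persist.

Threshold N = 39.8; K > 39.8, so yes, the predator persists.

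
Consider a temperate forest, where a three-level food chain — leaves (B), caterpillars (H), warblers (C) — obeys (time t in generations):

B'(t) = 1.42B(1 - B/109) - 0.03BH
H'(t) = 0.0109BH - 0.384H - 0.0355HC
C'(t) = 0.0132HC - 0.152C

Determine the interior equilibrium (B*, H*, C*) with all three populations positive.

From dC/dt = 0: 0.0132H* = 0.152, so H* = 11.5.
From dB/dt = 0: 1.42(1 - B*/109) = 0.03·11.5, giving B* = 109·(1 - 0.243) = 82.5.
From dH/dt = 0: 0.0109·82.5 - 0.384 = 0.0355C*, so C* = 0.515/0.0355 = 14.5.

B* ≈ 82.5, H* ≈ 11.5, C* ≈ 14.5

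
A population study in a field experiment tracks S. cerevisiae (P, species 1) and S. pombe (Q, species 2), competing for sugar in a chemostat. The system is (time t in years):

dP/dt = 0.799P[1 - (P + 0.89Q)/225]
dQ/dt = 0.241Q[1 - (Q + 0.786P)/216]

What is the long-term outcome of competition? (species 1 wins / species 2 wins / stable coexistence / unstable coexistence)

Compare the nullcline intercepts: K1/α12 = 225/0.89 = 253 > K2 = 216; K2/α21 = 216/0.786 = 275 > K1 = 225.
Since both inequalities hold, each species can invade when rare, so the interior equilibrium is stable.

stable coexistence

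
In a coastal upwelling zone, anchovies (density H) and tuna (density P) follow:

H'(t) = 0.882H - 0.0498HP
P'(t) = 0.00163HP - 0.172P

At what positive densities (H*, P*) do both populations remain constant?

H* ≈ 106, P* ≈ 17.7

Set dP/dt = 0 with P > 0: 0.00163H - 0.172 = 0, so H* = 0.172/0.00163 = 106.
Set dH/dt = 0 with H > 0: 0.882 - 0.0498P = 0, so P* = 0.882/0.0498 = 17.7.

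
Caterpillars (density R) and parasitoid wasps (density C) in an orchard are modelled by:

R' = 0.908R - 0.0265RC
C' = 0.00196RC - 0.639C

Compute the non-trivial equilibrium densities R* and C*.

Set dC/dt = 0 with C > 0: 0.00196R - 0.639 = 0, so R* = 0.639/0.00196 = 326.
Set dR/dt = 0 with R > 0: 0.908 - 0.0265C = 0, so C* = 0.908/0.0265 = 34.3.

R* ≈ 326, C* ≈ 34.3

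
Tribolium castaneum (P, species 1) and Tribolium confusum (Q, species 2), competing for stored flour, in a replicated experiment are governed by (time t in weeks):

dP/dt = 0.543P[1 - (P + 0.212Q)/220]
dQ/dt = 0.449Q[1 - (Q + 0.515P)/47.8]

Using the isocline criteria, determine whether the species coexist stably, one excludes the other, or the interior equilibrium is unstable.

species 1 excludes species 2

Compare the nullcline intercepts: K1/α12 = 220/0.212 = 1040 > K2 = 47.8; K2/α21 = 47.8/0.515 = 92.8 < K1 = 220.
Since the inequalities point opposite ways, species 1 can invade but species 2 cannot.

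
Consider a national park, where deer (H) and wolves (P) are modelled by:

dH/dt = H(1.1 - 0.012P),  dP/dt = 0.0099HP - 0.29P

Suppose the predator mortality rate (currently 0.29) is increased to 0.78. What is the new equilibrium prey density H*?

H* ≈ 78.8

At the interior fixed point, setting dP/dt = 0 with P > 0 fixes H* = (predator death rate)/(HP coefficient) — independent of the other coefficients.
With the change, H* = 0.78/0.0099 = 78.8; it rises from 29.3.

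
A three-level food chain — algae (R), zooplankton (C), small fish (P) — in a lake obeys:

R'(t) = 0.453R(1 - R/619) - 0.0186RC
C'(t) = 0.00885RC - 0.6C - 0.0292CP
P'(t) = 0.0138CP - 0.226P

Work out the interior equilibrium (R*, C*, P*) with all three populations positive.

R* ≈ 203, C* ≈ 16.4, P* ≈ 40.9

From dP/dt = 0: 0.0138C* = 0.226, so C* = 16.4.
From dR/dt = 0: 0.453(1 - R*/619) = 0.0186·16.4, giving R* = 619·(1 - 0.672) = 203.
From dC/dt = 0: 0.00885·203 - 0.6 = 0.0292P*, so P* = 1.19/0.0292 = 40.9.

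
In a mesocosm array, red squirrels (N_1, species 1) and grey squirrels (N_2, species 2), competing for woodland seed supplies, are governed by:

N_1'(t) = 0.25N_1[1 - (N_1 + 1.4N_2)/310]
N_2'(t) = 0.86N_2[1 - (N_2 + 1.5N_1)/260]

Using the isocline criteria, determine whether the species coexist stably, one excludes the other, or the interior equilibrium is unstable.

unstable coexistence (outcome depends on initial conditions)

Compare the nullcline intercepts: K1/α12 = 310/1.4 = 221 < K2 = 260; K2/α21 = 260/1.5 = 173 < K1 = 310.
Since both are reversed, neither can invade when rare; the interior point is a saddle.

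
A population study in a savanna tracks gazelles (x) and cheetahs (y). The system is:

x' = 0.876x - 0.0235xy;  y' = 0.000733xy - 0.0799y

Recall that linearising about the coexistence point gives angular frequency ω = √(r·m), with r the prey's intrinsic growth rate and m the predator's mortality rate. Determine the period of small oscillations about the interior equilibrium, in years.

Here r = 0.876 and m = 0.0799, so r·m = 0.07.
ω = √0.07 = 0.265 per year, hence T = 2π/ω ≈ 23.7 years.

T ≈ 23.7 years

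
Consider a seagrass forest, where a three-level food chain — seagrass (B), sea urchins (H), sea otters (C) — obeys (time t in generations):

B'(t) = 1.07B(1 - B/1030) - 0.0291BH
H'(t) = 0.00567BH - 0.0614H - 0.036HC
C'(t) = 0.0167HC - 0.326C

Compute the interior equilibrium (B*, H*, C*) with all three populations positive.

From dC/dt = 0: 0.0167H* = 0.326, so H* = 19.5.
From dB/dt = 0: 1.07(1 - B*/1030) = 0.0291·19.5, giving B* = 1030·(1 - 0.531) = 483.
From dH/dt = 0: 0.00567·483 - 0.0614 = 0.036C*, so C* = 2.68/0.036 = 74.4.

B* ≈ 483, H* ≈ 19.5, C* ≈ 74.4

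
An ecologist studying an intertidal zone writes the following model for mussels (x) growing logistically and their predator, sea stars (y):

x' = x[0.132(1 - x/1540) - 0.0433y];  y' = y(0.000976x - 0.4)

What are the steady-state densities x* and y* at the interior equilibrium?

From dy/dt = 0 with y > 0: 0.000976x* = 0.4, so x* = 410.
Substitute into dx/dt = 0: 0.132(1 - 410/1540) = 0.0433y*.
The bracket is 0.734, giving y* = 0.0969/0.0433 = 2.24.

x* ≈ 410, y* ≈ 2.24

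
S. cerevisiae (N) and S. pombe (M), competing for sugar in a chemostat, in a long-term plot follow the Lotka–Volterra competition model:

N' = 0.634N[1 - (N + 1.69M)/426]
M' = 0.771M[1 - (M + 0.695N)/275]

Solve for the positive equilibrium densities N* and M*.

N* ≈ 222, M* ≈ 121

Setting both brackets to zero gives the nullclines N + 1.69M = 426 and 0.695N + M = 275.
Substituting M = 275 - 0.695N into the first: N(1 - 1.69·0.695) = 426 - 1.69·275.
So N* = -38.8/-0.175 = 222, and then M* = 275 - 0.695·222 = 121.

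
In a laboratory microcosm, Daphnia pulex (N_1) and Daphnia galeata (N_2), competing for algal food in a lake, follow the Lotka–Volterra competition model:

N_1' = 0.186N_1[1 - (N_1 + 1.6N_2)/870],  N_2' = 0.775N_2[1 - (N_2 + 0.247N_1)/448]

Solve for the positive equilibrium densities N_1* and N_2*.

N_1* ≈ 253, N_2* ≈ 385

Setting both brackets to zero gives the nullclines N_1 + 1.6N_2 = 870 and 0.247N_1 + N_2 = 448.
Substituting N_2 = 448 - 0.247N_1 into the first: N_1(1 - 1.6·0.247) = 870 - 1.6·448.
So N_1* = 153/0.605 = 253, and then N_2* = 448 - 0.247·253 = 385.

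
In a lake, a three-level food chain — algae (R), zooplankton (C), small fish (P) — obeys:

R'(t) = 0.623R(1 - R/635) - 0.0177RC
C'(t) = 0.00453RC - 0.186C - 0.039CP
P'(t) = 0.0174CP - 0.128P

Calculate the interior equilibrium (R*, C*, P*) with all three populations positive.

From dP/dt = 0: 0.0174C* = 0.128, so C* = 7.36.
From dR/dt = 0: 0.623(1 - R*/635) = 0.0177·7.36, giving R* = 635·(1 - 0.209) = 502.
From dC/dt = 0: 0.00453·502 - 0.186 = 0.039P*, so P* = 2.09/0.039 = 53.6.

R* ≈ 502, C* ≈ 7.36, P* ≈ 53.6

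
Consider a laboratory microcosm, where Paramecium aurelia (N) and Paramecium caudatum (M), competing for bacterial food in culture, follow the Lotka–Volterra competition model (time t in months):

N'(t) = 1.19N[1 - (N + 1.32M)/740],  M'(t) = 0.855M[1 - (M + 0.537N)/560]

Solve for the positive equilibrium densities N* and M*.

Setting both brackets to zero gives the nullclines N + 1.32M = 740 and 0.537N + M = 560.
Substituting M = 560 - 0.537N into the first: N(1 - 1.32·0.537) = 740 - 1.32·560.
So N* = 0.8/0.291 = 2.75, and then M* = 560 - 0.537·2.75 = 559.

N* ≈ 2.75, M* ≈ 559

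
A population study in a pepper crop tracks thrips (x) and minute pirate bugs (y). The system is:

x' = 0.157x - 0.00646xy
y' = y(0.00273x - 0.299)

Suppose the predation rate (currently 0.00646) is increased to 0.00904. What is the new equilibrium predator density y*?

At the interior fixed point, setting dx/dt = 0 with x > 0 fixes y* = (prey growth rate)/(xy coefficient) — independent of the other coefficients.
With the change, y* = 0.157/0.00904 = 17.4; it falls from 24.3.

y* ≈ 17.4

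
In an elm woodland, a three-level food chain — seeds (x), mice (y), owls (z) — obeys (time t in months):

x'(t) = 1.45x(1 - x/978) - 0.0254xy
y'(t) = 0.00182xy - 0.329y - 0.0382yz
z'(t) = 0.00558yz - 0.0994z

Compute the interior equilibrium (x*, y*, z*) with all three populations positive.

x* ≈ 673, y* ≈ 17.8, z* ≈ 23.4

From dz/dt = 0: 0.00558y* = 0.0994, so y* = 17.8.
From dx/dt = 0: 1.45(1 - x*/978) = 0.0254·17.8, giving x* = 978·(1 - 0.312) = 673.
From dy/dt = 0: 0.00182·673 - 0.329 = 0.0382z*, so z* = 0.896/0.0382 = 23.4.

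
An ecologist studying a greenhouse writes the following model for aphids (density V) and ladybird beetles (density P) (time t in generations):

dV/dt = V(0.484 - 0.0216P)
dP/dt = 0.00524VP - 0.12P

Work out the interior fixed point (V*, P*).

Set dP/dt = 0 with P > 0: 0.00524V - 0.12 = 0, so V* = 0.12/0.00524 = 22.9.
Set dV/dt = 0 with V > 0: 0.484 - 0.0216P = 0, so P* = 0.484/0.0216 = 22.4.

V* ≈ 22.9, P* ≈ 22.4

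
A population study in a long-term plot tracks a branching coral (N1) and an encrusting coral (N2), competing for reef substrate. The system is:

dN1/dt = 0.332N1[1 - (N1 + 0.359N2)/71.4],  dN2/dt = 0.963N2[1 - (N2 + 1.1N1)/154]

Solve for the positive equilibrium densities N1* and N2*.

Setting both brackets to zero gives the nullclines N1 + 0.359N2 = 71.4 and 1.1N1 + N2 = 154.
Substituting N2 = 154 - 1.1N1 into the first: N1(1 - 0.359·1.1) = 71.4 - 0.359·154.
So N1* = 16.1/0.605 = 26.6, and then N2* = 154 - 1.1·26.6 = 125.

N1* ≈ 26.6, N2* ≈ 125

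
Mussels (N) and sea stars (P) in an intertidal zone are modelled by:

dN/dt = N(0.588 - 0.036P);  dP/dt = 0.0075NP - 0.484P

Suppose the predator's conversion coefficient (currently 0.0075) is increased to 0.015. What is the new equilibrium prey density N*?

At the interior fixed point, setting dP/dt = 0 with P > 0 fixes N* = (predator death rate)/(NP coefficient) — independent of the other coefficients.
With the change, N* = 0.484/0.015 = 32.3; it falls from 64.5.

N* ≈ 32.3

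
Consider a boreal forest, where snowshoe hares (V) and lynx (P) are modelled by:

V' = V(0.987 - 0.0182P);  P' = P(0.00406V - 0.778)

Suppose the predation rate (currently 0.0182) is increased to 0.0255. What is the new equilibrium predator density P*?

At the interior fixed point, setting dV/dt = 0 with V > 0 fixes P* = (prey growth rate)/(VP coefficient) — independent of the other coefficients.
With the change, P* = 0.987/0.0255 = 38.7; it falls from 54.2.

P* ≈ 38.7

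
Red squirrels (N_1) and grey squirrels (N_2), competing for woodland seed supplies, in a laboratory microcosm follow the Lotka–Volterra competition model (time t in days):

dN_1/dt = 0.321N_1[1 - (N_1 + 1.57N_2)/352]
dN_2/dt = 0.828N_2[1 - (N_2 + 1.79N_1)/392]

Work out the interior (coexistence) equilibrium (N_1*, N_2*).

N_1* ≈ 146, N_2* ≈ 132

Setting both brackets to zero gives the nullclines N_1 + 1.57N_2 = 352 and 1.79N_1 + N_2 = 392.
Substituting N_2 = 392 - 1.79N_1 into the first: N_1(1 - 1.57·1.79) = 352 - 1.57·392.
So N_1* = -263/-1.81 = 146, and then N_2* = 392 - 1.79·146 = 132.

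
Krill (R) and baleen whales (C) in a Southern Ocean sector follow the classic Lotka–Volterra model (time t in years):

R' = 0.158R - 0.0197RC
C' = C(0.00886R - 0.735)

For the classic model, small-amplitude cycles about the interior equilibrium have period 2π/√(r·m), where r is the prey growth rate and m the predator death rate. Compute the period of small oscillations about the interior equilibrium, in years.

Here r = 0.158 and m = 0.735, so r·m = 0.116.
ω = √0.116 = 0.341 per year, hence T = 2π/ω ≈ 18.4 years.

T ≈ 18.4 years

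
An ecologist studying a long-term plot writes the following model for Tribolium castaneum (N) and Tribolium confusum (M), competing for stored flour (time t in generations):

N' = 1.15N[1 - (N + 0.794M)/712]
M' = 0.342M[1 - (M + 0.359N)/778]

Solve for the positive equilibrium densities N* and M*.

Setting both brackets to zero gives the nullclines N + 0.794M = 712 and 0.359N + M = 778.
Substituting M = 778 - 0.359N into the first: N(1 - 0.794·0.359) = 712 - 0.794·778.
So N* = 94.3/0.715 = 132, and then M* = 778 - 0.359·132 = 731.

N* ≈ 132, M* ≈ 731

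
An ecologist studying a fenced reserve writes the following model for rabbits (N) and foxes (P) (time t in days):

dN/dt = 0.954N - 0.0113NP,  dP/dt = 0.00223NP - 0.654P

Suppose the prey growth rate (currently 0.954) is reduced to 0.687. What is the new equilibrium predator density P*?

P* ≈ 60.8

At the interior fixed point, setting dN/dt = 0 with N > 0 fixes P* = (prey growth rate)/(NP coefficient) — independent of the other coefficients.
With the change, P* = 0.687/0.0113 = 60.8; it falls from 84.4.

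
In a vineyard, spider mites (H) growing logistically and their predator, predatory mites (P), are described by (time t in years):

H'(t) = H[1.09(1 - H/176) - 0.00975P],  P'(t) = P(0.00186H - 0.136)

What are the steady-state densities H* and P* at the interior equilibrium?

From dP/dt = 0 with P > 0: 0.00186H* = 0.136, so H* = 73.1.
Substitute into dH/dt = 0: 1.09(1 - 73.1/176) = 0.00975P*.
The bracket is 0.585, giving P* = 0.637/0.00975 = 65.4.

H* ≈ 73.1, P* ≈ 65.4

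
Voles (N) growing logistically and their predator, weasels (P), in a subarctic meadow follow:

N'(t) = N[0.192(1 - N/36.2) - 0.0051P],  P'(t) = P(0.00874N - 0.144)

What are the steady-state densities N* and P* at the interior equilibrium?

N* ≈ 16.5, P* ≈ 20.5

From dP/dt = 0 with P > 0: 0.00874N* = 0.144, so N* = 16.5.
Substitute into dN/dt = 0: 0.192(1 - 16.5/36.2) = 0.0051P*.
The bracket is 0.545, giving P* = 0.105/0.0051 = 20.5.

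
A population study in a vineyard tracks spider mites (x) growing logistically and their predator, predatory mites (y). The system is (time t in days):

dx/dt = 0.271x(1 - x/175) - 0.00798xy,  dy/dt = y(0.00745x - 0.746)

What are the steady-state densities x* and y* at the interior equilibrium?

x* ≈ 100, y* ≈ 14.5

From dy/dt = 0 with y > 0: 0.00745x* = 0.746, so x* = 100.
Substitute into dx/dt = 0: 0.271(1 - 100/175) = 0.00798y*.
The bracket is 0.428, giving y* = 0.116/0.00798 = 14.5.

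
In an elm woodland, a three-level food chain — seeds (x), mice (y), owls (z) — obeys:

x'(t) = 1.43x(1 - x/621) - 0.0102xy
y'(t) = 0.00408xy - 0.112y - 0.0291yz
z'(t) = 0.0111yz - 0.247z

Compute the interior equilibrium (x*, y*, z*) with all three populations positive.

x* ≈ 522, y* ≈ 22.3, z* ≈ 69.4

From dz/dt = 0: 0.0111y* = 0.247, so y* = 22.3.
From dx/dt = 0: 1.43(1 - x*/621) = 0.0102·22.3, giving x* = 621·(1 - 0.159) = 522.
From dy/dt = 0: 0.00408·522 - 0.112 = 0.0291z*, so z* = 2.02/0.0291 = 69.4.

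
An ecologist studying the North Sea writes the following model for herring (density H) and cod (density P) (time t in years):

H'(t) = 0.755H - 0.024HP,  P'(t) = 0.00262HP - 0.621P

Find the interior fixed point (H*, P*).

Set dP/dt = 0 with P > 0: 0.00262H - 0.621 = 0, so H* = 0.621/0.00262 = 237.
Set dH/dt = 0 with H > 0: 0.755 - 0.024P = 0, so P* = 0.755/0.024 = 31.5.

H* ≈ 237, P* ≈ 31.5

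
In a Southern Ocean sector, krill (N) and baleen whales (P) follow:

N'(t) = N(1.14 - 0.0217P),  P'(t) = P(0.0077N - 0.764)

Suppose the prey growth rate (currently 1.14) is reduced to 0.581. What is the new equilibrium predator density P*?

P* ≈ 26.8

At the interior fixed point, setting dN/dt = 0 with N > 0 fixes P* = (prey growth rate)/(NP coefficient) — independent of the other coefficients.
With the change, P* = 0.581/0.0217 = 26.8; it falls from 52.5.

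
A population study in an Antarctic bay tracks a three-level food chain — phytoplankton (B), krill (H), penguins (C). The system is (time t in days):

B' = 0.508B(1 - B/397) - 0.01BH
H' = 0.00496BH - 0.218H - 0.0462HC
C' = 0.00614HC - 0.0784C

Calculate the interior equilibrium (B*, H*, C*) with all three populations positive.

B* ≈ 297, H* ≈ 12.8, C* ≈ 27.2

From dC/dt = 0: 0.00614H* = 0.0784, so H* = 12.8.
From dB/dt = 0: 0.508(1 - B*/397) = 0.01·12.8, giving B* = 397·(1 - 0.251) = 297.
From dH/dt = 0: 0.00496·297 - 0.218 = 0.0462C*, so C* = 1.26/0.0462 = 27.2.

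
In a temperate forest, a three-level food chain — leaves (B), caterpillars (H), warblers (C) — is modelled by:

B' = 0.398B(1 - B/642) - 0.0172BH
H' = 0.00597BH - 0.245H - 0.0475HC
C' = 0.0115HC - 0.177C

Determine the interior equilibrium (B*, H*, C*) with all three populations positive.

B* ≈ 215, H* ≈ 15.4, C* ≈ 21.9

From dC/dt = 0: 0.0115H* = 0.177, so H* = 15.4.
From dB/dt = 0: 0.398(1 - B*/642) = 0.0172·15.4, giving B* = 642·(1 - 0.665) = 215.
From dH/dt = 0: 0.00597·215 - 0.245 = 0.0475C*, so C* = 1.04/0.0475 = 21.9.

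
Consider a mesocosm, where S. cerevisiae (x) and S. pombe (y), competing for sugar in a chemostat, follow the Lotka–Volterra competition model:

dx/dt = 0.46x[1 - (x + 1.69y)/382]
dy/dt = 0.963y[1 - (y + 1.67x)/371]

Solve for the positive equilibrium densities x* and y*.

Setting both brackets to zero gives the nullclines x + 1.69y = 382 and 1.67x + y = 371.
Substituting y = 371 - 1.67x into the first: x(1 - 1.69·1.67) = 382 - 1.69·371.
So x* = -245/-1.82 = 134, and then y* = 371 - 1.67·134 = 146.

x* ≈ 134, y* ≈ 146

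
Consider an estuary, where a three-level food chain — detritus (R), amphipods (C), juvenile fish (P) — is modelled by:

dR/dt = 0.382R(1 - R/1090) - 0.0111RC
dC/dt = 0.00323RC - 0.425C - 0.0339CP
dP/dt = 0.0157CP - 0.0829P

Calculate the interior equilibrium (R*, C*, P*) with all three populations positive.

From dP/dt = 0: 0.0157C* = 0.0829, so C* = 5.28.
From dR/dt = 0: 0.382(1 - R*/1090) = 0.0111·5.28, giving R* = 1090·(1 - 0.153) = 923.
From dC/dt = 0: 0.00323·923 - 0.425 = 0.0339P*, so P* = 2.56/0.0339 = 75.4.

R* ≈ 923, C* ≈ 5.28, P* ≈ 75.4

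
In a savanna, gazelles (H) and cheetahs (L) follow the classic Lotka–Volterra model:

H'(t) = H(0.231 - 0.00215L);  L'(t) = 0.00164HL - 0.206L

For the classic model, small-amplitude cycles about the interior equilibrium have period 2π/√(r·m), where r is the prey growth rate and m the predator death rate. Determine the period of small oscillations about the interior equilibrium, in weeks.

T ≈ 28.8 weeks

Here r = 0.231 and m = 0.206, so r·m = 0.0476.
ω = √0.0476 = 0.218 per week, hence T = 2π/ω ≈ 28.8 weeks.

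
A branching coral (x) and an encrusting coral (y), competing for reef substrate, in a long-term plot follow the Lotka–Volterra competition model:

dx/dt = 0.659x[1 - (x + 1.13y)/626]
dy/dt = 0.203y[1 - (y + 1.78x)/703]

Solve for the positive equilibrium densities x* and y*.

Setting both brackets to zero gives the nullclines x + 1.13y = 626 and 1.78x + y = 703.
Substituting y = 703 - 1.78x into the first: x(1 - 1.13·1.78) = 626 - 1.13·703.
So x* = -168/-1.01 = 166, and then y* = 703 - 1.78·166 = 407.

x* ≈ 166, y* ≈ 407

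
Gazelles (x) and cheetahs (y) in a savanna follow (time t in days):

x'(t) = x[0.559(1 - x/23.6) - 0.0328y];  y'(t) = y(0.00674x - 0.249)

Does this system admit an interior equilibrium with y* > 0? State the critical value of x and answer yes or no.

Threshold x = 36.9; K < 36.9, so no, the predator goes extinct.

The predator equation gives dy/dt > 0 only when x > 0.249/0.00674 = 36.9.
Without the predator, x → K = 23.6. Since 23.6 < 36.9, the predator cannot invade.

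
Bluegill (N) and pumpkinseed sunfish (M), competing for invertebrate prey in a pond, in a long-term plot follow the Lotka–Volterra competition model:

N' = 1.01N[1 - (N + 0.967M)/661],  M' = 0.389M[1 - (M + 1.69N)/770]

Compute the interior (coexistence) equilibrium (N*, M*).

N* ≈ 132, M* ≈ 547

Setting both brackets to zero gives the nullclines N + 0.967M = 661 and 1.69N + M = 770.
Substituting M = 770 - 1.69N into the first: N(1 - 0.967·1.69) = 661 - 0.967·770.
So N* = -83.6/-0.634 = 132, and then M* = 770 - 1.69·132 = 547.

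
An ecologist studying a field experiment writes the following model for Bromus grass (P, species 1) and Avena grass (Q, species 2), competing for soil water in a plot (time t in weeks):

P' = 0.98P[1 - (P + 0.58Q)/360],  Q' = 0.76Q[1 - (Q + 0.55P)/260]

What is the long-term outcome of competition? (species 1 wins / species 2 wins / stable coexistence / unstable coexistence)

stable coexistence

Compare the nullcline intercepts: K1/α12 = 360/0.58 = 621 > K2 = 260; K2/α21 = 260/0.55 = 473 > K1 = 360.
Since both inequalities hold, each species can invade when rare, so the interior equilibrium is stable.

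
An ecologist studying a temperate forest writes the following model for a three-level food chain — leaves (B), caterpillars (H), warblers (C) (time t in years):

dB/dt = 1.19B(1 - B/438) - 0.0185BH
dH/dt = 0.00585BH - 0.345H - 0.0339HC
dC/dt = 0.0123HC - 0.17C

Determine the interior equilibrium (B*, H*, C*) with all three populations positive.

From dC/dt = 0: 0.0123H* = 0.17, so H* = 13.8.
From dB/dt = 0: 1.19(1 - B*/438) = 0.0185·13.8, giving B* = 438·(1 - 0.215) = 344.
From dH/dt = 0: 0.00585·344 - 0.345 = 0.0339C*, so C* = 1.67/0.0339 = 49.2.

B* ≈ 344, H* ≈ 13.8, C* ≈ 49.2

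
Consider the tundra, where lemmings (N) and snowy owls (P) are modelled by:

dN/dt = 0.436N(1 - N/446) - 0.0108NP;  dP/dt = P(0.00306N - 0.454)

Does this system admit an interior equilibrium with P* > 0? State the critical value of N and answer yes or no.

Threshold N = 148; K > 148, so yes, the predator persists.

The predator equation gives dP/dt > 0 only when N > 0.454/0.00306 = 148.
Without the predator, N → K = 446. Since 446 > 148, the predator can invade and persist.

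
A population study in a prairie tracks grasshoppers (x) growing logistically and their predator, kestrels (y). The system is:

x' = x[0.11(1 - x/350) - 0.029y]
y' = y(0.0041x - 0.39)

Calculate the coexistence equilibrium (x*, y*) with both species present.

From dy/dt = 0 with y > 0: 0.0041x* = 0.39, so x* = 95.1.
Substitute into dx/dt = 0: 0.11(1 - 95.1/350) = 0.029y*.
The bracket is 0.728, giving y* = 0.0801/0.029 = 2.76.

x* ≈ 95.1, y* ≈ 2.76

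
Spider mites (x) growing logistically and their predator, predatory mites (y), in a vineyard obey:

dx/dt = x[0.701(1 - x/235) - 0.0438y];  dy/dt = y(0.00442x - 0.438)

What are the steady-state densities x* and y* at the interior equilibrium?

From dy/dt = 0 with y > 0: 0.00442x* = 0.438, so x* = 99.1.
Substitute into dx/dt = 0: 0.701(1 - 99.1/235) = 0.0438y*.
The bracket is 0.578, giving y* = 0.405/0.0438 = 9.26.

x* ≈ 99.1, y* ≈ 9.26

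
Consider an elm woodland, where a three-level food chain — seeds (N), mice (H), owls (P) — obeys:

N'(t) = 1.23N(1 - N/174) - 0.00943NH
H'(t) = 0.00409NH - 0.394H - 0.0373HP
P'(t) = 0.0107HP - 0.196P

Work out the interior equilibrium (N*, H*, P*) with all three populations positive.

From dP/dt = 0: 0.0107H* = 0.196, so H* = 18.3.
From dN/dt = 0: 1.23(1 - N*/174) = 0.00943·18.3, giving N* = 174·(1 - 0.14) = 150.
From dH/dt = 0: 0.00409·150 - 0.394 = 0.0373P*, so P* = 0.218/0.0373 = 5.84.

N* ≈ 150, H* ≈ 18.3, P* ≈ 5.84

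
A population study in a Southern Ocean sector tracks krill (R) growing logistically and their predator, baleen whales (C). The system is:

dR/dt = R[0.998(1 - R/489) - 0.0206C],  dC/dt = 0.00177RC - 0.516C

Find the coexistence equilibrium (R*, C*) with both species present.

From dC/dt = 0 with C > 0: 0.00177R* = 0.516, so R* = 292.
Substitute into dR/dt = 0: 0.998(1 - 292/489) = 0.0206C*.
The bracket is 0.404, giving C* = 0.403/0.0206 = 19.6.

R* ≈ 292, C* ≈ 19.6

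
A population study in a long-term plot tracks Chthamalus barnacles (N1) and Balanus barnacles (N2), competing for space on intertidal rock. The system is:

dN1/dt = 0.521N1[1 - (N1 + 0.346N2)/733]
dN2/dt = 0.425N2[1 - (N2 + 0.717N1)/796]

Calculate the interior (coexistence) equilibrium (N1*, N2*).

N1* ≈ 609, N2* ≈ 360

Setting both brackets to zero gives the nullclines N1 + 0.346N2 = 733 and 0.717N1 + N2 = 796.
Substituting N2 = 796 - 0.717N1 into the first: N1(1 - 0.346·0.717) = 733 - 0.346·796.
So N1* = 458/0.752 = 609, and then N2* = 796 - 0.717·609 = 360.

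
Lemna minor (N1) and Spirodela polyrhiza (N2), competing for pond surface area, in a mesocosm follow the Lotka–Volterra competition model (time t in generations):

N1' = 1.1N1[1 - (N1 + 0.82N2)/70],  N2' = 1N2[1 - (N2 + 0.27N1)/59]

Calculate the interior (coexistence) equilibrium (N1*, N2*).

N1* ≈ 27.8, N2* ≈ 51.5

Setting both brackets to zero gives the nullclines N1 + 0.82N2 = 70 and 0.27N1 + N2 = 59.
Substituting N2 = 59 - 0.27N1 into the first: N1(1 - 0.82·0.27) = 70 - 0.82·59.
So N1* = 21.6/0.779 = 27.8, and then N2* = 59 - 0.27·27.8 = 51.5.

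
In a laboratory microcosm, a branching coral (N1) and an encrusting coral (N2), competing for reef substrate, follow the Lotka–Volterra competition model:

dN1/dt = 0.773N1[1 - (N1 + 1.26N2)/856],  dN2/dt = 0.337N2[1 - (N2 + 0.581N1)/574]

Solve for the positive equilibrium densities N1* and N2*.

N1* ≈ 495, N2* ≈ 286

Setting both brackets to zero gives the nullclines N1 + 1.26N2 = 856 and 0.581N1 + N2 = 574.
Substituting N2 = 574 - 0.581N1 into the first: N1(1 - 1.26·0.581) = 856 - 1.26·574.
So N1* = 133/0.268 = 495, and then N2* = 574 - 0.581·495 = 286.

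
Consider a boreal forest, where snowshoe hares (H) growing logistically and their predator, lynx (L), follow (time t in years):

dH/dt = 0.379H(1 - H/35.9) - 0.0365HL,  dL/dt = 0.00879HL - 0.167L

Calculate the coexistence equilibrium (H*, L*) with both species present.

H* ≈ 19, L* ≈ 4.89

From dL/dt = 0 with L > 0: 0.00879H* = 0.167, so H* = 19.
Substitute into dH/dt = 0: 0.379(1 - 19/35.9) = 0.0365L*.
The bracket is 0.471, giving L* = 0.178/0.0365 = 4.89.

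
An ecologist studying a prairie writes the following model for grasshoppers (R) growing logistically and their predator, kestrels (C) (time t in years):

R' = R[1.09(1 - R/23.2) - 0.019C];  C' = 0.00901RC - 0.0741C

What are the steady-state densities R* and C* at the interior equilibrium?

R* ≈ 8.22, C* ≈ 37

From dC/dt = 0 with C > 0: 0.00901R* = 0.0741, so R* = 8.22.
Substitute into dR/dt = 0: 1.09(1 - 8.22/23.2) = 0.019C*.
The bracket is 0.646, giving C* = 0.704/0.019 = 37.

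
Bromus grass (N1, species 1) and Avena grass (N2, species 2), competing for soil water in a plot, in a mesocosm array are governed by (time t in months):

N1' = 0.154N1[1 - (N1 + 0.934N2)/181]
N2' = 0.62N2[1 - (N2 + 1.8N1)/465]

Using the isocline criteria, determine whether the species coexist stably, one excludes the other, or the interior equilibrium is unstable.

species 2 excludes species 1

Compare the nullcline intercepts: K1/α12 = 181/0.934 = 194 < K2 = 465; K2/α21 = 465/1.8 = 258 > K1 = 181.
Since the inequalities point opposite ways, species 2 can invade but species 1 cannot.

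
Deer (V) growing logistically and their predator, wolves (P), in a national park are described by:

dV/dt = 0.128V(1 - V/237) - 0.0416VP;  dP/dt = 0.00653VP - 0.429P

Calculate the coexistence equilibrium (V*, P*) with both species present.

From dP/dt = 0 with P > 0: 0.00653V* = 0.429, so V* = 65.7.
Substitute into dV/dt = 0: 0.128(1 - 65.7/237) = 0.0416P*.
The bracket is 0.723, giving P* = 0.0925/0.0416 = 2.22.

V* ≈ 65.7, P* ≈ 2.22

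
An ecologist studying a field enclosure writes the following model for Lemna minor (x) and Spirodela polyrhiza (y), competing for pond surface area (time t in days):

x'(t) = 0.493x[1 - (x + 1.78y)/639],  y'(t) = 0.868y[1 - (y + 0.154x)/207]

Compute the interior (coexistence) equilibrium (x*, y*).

x* ≈ 373, y* ≈ 150

Setting both brackets to zero gives the nullclines x + 1.78y = 639 and 0.154x + y = 207.
Substituting y = 207 - 0.154x into the first: x(1 - 1.78·0.154) = 639 - 1.78·207.
So x* = 271/0.726 = 373, and then y* = 207 - 0.154·373 = 150.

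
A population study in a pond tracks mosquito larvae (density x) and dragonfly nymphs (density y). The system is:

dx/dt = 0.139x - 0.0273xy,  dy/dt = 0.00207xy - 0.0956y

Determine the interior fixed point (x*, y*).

Set dy/dt = 0 with y > 0: 0.00207x - 0.0956 = 0, so x* = 0.0956/0.00207 = 46.2.
Set dx/dt = 0 with x > 0: 0.139 - 0.0273y = 0, so y* = 0.139/0.0273 = 5.09.

x* ≈ 46.2, y* ≈ 5.09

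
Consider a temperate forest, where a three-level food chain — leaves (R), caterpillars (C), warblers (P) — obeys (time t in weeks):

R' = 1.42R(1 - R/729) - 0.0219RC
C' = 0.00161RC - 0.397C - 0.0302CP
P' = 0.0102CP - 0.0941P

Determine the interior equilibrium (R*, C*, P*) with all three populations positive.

From dP/dt = 0: 0.0102C* = 0.0941, so C* = 9.23.
From dR/dt = 0: 1.42(1 - R*/729) = 0.0219·9.23, giving R* = 729·(1 - 0.142) = 625.
From dC/dt = 0: 0.00161·625 - 0.397 = 0.0302P*, so P* = 0.61/0.0302 = 20.2.

R* ≈ 625, C* ≈ 9.23, P* ≈ 20.2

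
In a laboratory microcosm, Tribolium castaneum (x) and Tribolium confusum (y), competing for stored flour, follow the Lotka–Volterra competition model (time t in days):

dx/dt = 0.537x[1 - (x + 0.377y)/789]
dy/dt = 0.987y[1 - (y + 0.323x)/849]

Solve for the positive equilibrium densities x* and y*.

Setting both brackets to zero gives the nullclines x + 0.377y = 789 and 0.323x + y = 849.
Substituting y = 849 - 0.323x into the first: x(1 - 0.377·0.323) = 789 - 0.377·849.
So x* = 469/0.878 = 534, and then y* = 849 - 0.323·534 = 677.

x* ≈ 534, y* ≈ 677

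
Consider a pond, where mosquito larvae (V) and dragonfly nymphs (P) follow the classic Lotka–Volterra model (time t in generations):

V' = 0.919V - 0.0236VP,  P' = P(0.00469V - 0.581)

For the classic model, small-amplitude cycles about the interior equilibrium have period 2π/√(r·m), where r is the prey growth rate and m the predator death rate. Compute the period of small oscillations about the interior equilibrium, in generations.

Here r = 0.919 and m = 0.581, so r·m = 0.534.
ω = √0.534 = 0.731 per generation, hence T = 2π/ω ≈ 8.6 generations.

T ≈ 8.6 generations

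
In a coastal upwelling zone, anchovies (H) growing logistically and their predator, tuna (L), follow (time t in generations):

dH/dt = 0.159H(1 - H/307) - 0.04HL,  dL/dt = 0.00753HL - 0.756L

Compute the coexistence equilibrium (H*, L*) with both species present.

H* ≈ 100, L* ≈ 2.68

From dL/dt = 0 with L > 0: 0.00753H* = 0.756, so H* = 100.
Substitute into dH/dt = 0: 0.159(1 - 100/307) = 0.04L*.
The bracket is 0.673, giving L* = 0.107/0.04 = 2.68.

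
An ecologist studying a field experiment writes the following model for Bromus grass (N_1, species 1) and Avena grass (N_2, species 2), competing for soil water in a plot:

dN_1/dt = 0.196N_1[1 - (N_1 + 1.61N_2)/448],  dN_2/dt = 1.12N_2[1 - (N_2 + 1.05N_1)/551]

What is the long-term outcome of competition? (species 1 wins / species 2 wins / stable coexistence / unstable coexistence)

Compare the nullcline intercepts: K1/α12 = 448/1.61 = 278 < K2 = 551; K2/α21 = 551/1.05 = 525 > K1 = 448.
Since the inequalities point opposite ways, species 2 can invade but species 1 cannot.

species 2 excludes species 1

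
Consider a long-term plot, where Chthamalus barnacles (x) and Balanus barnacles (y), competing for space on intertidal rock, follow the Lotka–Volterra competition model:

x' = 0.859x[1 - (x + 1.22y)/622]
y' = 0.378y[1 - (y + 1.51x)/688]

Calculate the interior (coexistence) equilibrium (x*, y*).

x* ≈ 258, y* ≈ 298

Setting both brackets to zero gives the nullclines x + 1.22y = 622 and 1.51x + y = 688.
Substituting y = 688 - 1.51x into the first: x(1 - 1.22·1.51) = 622 - 1.22·688.
So x* = -217/-0.842 = 258, and then y* = 688 - 1.51·258 = 298.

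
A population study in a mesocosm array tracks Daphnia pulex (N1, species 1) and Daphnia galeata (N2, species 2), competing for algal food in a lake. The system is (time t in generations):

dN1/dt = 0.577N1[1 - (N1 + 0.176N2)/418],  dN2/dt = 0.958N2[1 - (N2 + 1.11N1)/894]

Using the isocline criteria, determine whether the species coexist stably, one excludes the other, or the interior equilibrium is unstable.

stable coexistence

Compare the nullcline intercepts: K1/α12 = 418/0.176 = 2380 > K2 = 894; K2/α21 = 894/1.11 = 805 > K1 = 418.
Since both inequalities hold, each species can invade when rare, so the interior equilibrium is stable.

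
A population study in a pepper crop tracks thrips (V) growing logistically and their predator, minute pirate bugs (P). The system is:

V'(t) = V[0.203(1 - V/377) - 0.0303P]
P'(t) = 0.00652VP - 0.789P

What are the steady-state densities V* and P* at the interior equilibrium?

V* ≈ 121, P* ≈ 4.55

From dP/dt = 0 with P > 0: 0.00652V* = 0.789, so V* = 121.
Substitute into dV/dt = 0: 0.203(1 - 121/377) = 0.0303P*.
The bracket is 0.679, giving P* = 0.138/0.0303 = 4.55.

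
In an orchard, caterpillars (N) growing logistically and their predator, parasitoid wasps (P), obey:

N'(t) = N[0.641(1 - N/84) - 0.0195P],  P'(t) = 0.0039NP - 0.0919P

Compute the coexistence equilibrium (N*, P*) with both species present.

N* ≈ 23.6, P* ≈ 23.7

From dP/dt = 0 with P > 0: 0.0039N* = 0.0919, so N* = 23.6.
Substitute into dN/dt = 0: 0.641(1 - 23.6/84) = 0.0195P*.
The bracket is 0.719, giving P* = 0.461/0.0195 = 23.7.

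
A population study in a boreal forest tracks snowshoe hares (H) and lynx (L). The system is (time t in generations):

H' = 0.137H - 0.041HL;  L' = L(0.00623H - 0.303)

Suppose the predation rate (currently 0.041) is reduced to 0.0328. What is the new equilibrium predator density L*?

At the interior fixed point, setting dH/dt = 0 with H > 0 fixes L* = (prey growth rate)/(HL coefficient) — independent of the other coefficients.
With the change, L* = 0.137/0.0328 = 4.18; it rises from 3.34.

L* ≈ 4.18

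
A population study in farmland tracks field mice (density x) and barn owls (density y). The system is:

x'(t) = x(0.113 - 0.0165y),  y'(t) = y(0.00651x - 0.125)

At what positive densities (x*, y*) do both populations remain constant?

Set dy/dt = 0 with y > 0: 0.00651x - 0.125 = 0, so x* = 0.125/0.00651 = 19.2.
Set dx/dt = 0 with x > 0: 0.113 - 0.0165y = 0, so y* = 0.113/0.0165 = 6.85.

x* ≈ 19.2, y* ≈ 6.85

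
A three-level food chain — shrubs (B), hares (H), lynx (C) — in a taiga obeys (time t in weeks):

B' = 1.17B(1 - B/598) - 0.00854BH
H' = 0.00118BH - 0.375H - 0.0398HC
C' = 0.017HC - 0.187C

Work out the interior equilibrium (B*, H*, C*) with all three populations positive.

From dC/dt = 0: 0.017H* = 0.187, so H* = 11.
From dB/dt = 0: 1.17(1 - B*/598) = 0.00854·11, giving B* = 598·(1 - 0.0803) = 550.
From dH/dt = 0: 0.00118·550 - 0.375 = 0.0398C*, so C* = 0.274/0.0398 = 6.88.

B* ≈ 550, H* ≈ 11, C* ≈ 6.88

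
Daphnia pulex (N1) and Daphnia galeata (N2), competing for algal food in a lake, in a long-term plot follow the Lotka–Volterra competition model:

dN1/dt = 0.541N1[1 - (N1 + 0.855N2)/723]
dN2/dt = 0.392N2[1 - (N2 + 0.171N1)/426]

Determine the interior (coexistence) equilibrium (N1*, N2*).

N1* ≈ 420, N2* ≈ 354

Setting both brackets to zero gives the nullclines N1 + 0.855N2 = 723 and 0.171N1 + N2 = 426.
Substituting N2 = 426 - 0.171N1 into the first: N1(1 - 0.855·0.171) = 723 - 0.855·426.
So N1* = 359/0.854 = 420, and then N2* = 426 - 0.171·420 = 354.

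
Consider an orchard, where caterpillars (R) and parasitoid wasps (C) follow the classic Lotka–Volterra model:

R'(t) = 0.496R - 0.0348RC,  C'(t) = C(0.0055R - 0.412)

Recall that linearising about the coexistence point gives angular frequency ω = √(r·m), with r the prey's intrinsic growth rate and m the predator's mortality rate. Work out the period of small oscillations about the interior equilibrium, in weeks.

Here r = 0.496 and m = 0.412, so r·m = 0.204.
ω = √0.204 = 0.452 per week, hence T = 2π/ω ≈ 13.9 weeks.

T ≈ 13.9 weeks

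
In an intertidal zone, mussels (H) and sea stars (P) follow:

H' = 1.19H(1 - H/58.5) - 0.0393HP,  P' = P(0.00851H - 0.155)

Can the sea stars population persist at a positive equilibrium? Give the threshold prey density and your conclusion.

Threshold H = 18.2; K > 18.2, so yes, the predator persists.

The predator equation gives dP/dt > 0 only when H > 0.155/0.00851 = 18.2.
Without the predator, H → K = 58.5. Since 58.5 > 18.2, the predator can invade and persist.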